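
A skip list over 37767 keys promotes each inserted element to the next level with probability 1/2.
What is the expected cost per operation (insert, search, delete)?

Expected number of levels is O(log_2(37767)) = O(log n). A search visits O(1) expected nodes per level over O(log n) levels. Insert/delete are a search plus O(1) pointer updates per level. Expected O(log n) per operation.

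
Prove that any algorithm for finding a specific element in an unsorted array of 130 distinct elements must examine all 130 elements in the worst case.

Adversary argument: if the algorithm examines fewer than 130 elements, the adversary places the target in an unexamined position. The algorithm cannot distinguish 'not present' from 'in unexamined position'.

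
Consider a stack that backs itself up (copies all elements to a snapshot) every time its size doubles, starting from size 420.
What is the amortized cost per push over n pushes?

Backups occur at sizes 420, 840, 1680, ..., copying 420 + 840 + 1680 + ... <= 2n elements total (geometric series). Spread over n pushes, the amortized backup cost is O(1) per push.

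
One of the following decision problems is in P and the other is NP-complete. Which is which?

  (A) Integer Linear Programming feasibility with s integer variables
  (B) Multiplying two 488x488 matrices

(A) is NP-complete: ILP feasibility is NP-complete (LP relaxation is in P).
(B) is P: the schoolbook algorithm runs in O(n^3).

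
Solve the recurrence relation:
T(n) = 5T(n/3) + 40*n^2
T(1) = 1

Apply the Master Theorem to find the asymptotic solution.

a=5, b=3, f(n)=40*n^2. log_3(5) = 1.465 < 2. Case 3: T(n) = O(n^2).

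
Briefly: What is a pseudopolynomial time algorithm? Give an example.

A pseudopolynomial algorithm runs in time polynomial in the numeric value of the input, but exponential in the input length. The dynamic programming solution for Subset Sum runs in O(n*W) where W is the target sum. This is pseudopolynomial because W can be exponential in the number of bits to represent it.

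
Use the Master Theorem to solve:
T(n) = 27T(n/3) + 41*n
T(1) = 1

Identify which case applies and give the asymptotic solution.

a=27, b=3, f(n)=41*n.
log_3(27) = 3 > 1.
Since f(n) = O(n^1) is polynomially smaller than n^3, Case 1 applies.
T(n) = Theta(n^3).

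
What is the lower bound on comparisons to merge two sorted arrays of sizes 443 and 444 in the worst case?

Adversary: with |443 - 444| <= 1 the inputs can be fully interleaved so that every adjacent pair in the merged output comes from different arrays. Then each of the 886 adjacent pairs must be directly compared, or the algorithm cannot determine their relative order. Standard merge meets this bound.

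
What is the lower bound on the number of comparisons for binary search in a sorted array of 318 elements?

With 318 possible positions, we need at least ceil(log_2(318)) = 9 comparisons. Each comparison splits the remaining candidates by at most half.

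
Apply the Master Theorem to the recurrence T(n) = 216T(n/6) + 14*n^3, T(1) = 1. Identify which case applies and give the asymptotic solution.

a=216, b=6, f(n)=14*n^3.
log_6(216) = 3, so n^(log_b(a)) = n^3.
f(n) = Theta(n^3), so Case 2 applies.
T(n) = Theta(n^3 log n).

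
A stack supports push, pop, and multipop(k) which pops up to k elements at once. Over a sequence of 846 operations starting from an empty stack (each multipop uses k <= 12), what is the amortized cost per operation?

Each element is pushed exactly once and popped at most once (whether by pop or as part of a multipop). So the total number of individual pops over the whole sequence is at most the number of pushes, which is at most 846. Total work <= 2 * 846, hence O(1) amortized per operation.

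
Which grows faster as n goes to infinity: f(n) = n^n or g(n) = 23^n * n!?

g(n) = 23^n * n! grows faster: by Stirling n! ~ sqrt(2 pi n)(n/e)^n, so 23^n n! / n^n ~ (23/e)^n sqrt(2 pi n) -> infinity since 23/e > 1.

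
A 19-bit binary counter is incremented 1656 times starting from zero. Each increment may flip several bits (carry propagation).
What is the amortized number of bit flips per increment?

Bit i flips on every 2^i-th increment, so over 1656 increments bit i flips floor(1656/2^i) times. Summing over i: total flips < 2 * 1656. Amortized: < 2 = O(1) per increment.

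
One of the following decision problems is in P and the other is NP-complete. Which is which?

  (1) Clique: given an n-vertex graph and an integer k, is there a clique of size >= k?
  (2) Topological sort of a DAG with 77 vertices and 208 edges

(1) is NP-complete: complement of Independent Set / Vertex Cover (with k part of the input).
(2) is P: DFS-based topological sort runs in O(V+E).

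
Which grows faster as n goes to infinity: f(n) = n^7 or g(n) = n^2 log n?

f(n) = n^7 grows faster: n^7 / (n^2 log n) = n^5/log n -> infinity.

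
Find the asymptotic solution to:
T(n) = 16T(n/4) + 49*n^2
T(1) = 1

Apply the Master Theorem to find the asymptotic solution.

a=16, b=4, f(n)=49*n^2. log_4(16) = 2. Case 2: T(n) = O(n^2 log n).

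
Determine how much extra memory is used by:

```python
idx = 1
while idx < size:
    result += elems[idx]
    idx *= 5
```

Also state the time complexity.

Space complexity: O(1).
Only a constant amount of auxiliary storage is used; nothing grows with n.
Time complexity: O(log n).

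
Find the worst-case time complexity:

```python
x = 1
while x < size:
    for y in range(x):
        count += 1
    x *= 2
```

Time complexity: O(n).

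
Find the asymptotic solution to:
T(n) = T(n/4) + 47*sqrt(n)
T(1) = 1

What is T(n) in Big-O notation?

Each level contributes sqrt(n/4^k). Geometric series with ratio 1/sqrt(4) < 1 sums to O(sqrt(n)).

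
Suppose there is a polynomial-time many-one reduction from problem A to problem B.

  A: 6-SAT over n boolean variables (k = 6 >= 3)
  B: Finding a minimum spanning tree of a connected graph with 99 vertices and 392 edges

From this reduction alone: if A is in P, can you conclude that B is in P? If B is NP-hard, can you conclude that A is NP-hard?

A poly-time reduction A <=_p B transfers tractability DOWN (B easy => A easy) and hardness UP (A hard => B hard), not the reverse.
From A in P, the reduction alone does NOT give B in P: any problem in P trivially reduces to SAT, yet SAT is not known to be in P.
From B NP-hard, the reduction alone does NOT give A NP-hard: again, easy problems reduce to hard ones.
(Here in fact A is NP-complete and B is in P, so no such reduction is known -- its existence would imply P = NP; the analysis concerns only what the assumed reduction would or would not let you conclude.)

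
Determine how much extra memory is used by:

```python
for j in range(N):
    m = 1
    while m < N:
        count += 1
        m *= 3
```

Space complexity: O(1).
Only a constant amount of auxiliary storage is used; nothing grows with n.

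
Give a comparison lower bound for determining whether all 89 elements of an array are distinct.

In the algebraic decision-tree model, the YES region for element distinctness on 89 elements has 89! connected components (one per ordering). Ben-Or's theorem then gives a lower bound of Omega(log(n!)) = Omega(n log n).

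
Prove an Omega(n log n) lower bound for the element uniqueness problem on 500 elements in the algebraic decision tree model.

In the algebraic decision tree model, element uniqueness on 500 elements is equivalent to determining which cell of an arrangement of C(500,2) = 124750 hyperplanes x_i = x_j contains the input point. Ben-Or's theorem shows this requires Omega(n log n).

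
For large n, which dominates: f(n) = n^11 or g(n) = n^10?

f(n) = n^11 grows faster: n^11/n^10 = n^1 -> infinity.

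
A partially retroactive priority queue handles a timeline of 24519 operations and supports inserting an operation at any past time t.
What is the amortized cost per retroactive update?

Partially retroactive priority queues (Demaine-Iacono-Langerman) allow updates at past times with queries only at the present. With a balanced BST over the m = 24519 timeline events tracking bridges, each retroactive insert or delete is O(log m) amortized.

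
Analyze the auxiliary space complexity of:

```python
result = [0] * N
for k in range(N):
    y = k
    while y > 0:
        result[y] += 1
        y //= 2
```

Space complexity: O(n).
Auxiliary storage grows linearly with the input size n in the worst case.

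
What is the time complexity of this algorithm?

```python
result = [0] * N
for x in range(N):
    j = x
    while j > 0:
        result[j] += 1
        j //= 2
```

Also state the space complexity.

Time complexity: O(n log n).
Space complexity: O(n).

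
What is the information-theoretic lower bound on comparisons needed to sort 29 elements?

There are 29! = 8841761993739701954543616000000 possible orderings. Each comparison gives 1 bit. We need at least ceil(log_2(8841761993739701954543616000000)) = 103 comparisons.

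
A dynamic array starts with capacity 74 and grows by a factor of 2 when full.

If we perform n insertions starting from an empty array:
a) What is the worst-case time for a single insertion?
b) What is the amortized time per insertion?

(a) Worst-case single insertion: O(n) -- when the array is full at capacity c, the resize copies all c elements, and c can be Theta(n).
(b) Resizes happen at sizes 74, 148, 296, ... Total copy cost for n insertions: 74 + 148 + ... = O(n) (geometric series with ratio 1/2). Amortized cost per insertion: O(n)/n = O(1).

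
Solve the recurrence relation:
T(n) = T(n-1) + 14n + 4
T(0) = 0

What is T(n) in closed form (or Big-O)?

Dominant term in sum is 14*sum(i, i=1..n) = 14*n*(n+1)/2 = O(n^2).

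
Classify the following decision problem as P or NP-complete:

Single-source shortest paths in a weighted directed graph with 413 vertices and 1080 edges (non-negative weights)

This problem is in P: Dijkstra's algorithm runs in O((V+E) log V).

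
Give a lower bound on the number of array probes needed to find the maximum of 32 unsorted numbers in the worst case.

Adversary: any unprobed cell could hold a value larger than everything seen so far. If fewer than 32 cells are probed, the adversary places the max in an unprobed cell. So all 32 cells must be examined; together with 32-1 comparisons this is tight.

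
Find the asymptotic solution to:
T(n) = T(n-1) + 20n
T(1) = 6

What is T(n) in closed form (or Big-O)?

Unrolling: T(n) = 6 + 20*(2 + 3 + ... + n) = 6 + 20*(n(n+1)/2 - 1) = O(n^2).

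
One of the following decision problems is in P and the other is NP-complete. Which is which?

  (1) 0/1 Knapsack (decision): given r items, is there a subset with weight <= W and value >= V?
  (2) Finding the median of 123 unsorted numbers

(1) is NP-complete: reduces from Subset Sum.
(2) is P: linear-time selection (median-of-medians) runs in O(n).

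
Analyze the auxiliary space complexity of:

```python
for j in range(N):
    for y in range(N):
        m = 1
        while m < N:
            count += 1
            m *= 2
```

Space complexity: O(1).
Only a constant amount of auxiliary storage is used; nothing grows with n.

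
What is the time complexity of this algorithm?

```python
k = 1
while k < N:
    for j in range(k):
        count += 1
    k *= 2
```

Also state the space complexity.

Time complexity: O(n).
Space complexity: O(1).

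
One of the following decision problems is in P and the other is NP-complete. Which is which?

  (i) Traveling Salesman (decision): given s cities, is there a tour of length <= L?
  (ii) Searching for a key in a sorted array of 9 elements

(i) is NP-complete: reduces from Hamiltonian Cycle.
(ii) is P: binary search runs in O(log n).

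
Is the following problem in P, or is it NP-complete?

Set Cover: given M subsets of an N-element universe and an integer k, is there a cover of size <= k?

This problem is NP-complete: one of Karp's 21 NP-complete problems (with k part of the input).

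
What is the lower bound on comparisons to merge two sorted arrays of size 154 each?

To merge two sorted arrays of size 154, we need at least 307 comparisons in the worst case. An adversary can force every element to be compared.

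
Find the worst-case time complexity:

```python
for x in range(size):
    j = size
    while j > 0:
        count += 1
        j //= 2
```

Time complexity: O(n log n).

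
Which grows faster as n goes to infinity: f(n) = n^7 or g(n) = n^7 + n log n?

f(n) = n^7 and g(n) = n^7 + n log n are Theta of each other: the lower-order n log n term is o(n^7); both are Theta(n^7).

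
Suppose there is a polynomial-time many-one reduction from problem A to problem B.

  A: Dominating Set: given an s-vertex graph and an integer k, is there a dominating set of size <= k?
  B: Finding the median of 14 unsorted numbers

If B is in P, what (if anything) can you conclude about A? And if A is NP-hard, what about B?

A poly-time reduction A <=_p B means any A-instance can be transformed to a B-instance in poly time.
If B is in P: compose the reduction with B's poly-time algorithm to solve A in poly time, so A is in P.
If A is NP-hard: every NP problem reduces to A, which reduces to B; composing reductions, every NP problem reduces to B, so B is NP-hard.
(Here in fact A is NP-complete and B is in P, so no such reduction is known -- its existence would imply P = NP; the analysis concerns only what the assumed reduction would or would not let you conclude.)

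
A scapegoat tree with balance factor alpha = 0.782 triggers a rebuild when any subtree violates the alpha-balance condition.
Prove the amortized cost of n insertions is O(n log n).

Define potential Phi = c * sum of |size(left(v)) - size(right(v))| over all nodes. An insertion at depth d costs O(d) = O(log n) and increases Phi by O(log n). When a rebuild of subtree of size s occurs, it costs O(s) but reduces Phi by Omega(s). With alpha = 0.782, between rebuilds Omega(s) insertions must occur. Amortized cost per insertion: O(log n).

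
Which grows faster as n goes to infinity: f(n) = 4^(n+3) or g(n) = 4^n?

f(n) = 4^(n+3) and g(n) = 4^n are Theta of each other: 4^(n+3) = 4^3 * 4^n = Theta(4^n).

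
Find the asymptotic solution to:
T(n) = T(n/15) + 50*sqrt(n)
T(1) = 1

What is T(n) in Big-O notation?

Each level contributes sqrt(n/15^k). Geometric series with ratio 1/sqrt(15) < 1 sums to O(sqrt(n)).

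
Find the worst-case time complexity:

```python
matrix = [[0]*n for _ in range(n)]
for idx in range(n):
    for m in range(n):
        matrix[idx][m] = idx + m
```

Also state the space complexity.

Time complexity: O(n^2).
Space complexity: O(n^2).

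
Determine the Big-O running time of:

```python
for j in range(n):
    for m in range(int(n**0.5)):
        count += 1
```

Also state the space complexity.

Time complexity: O(n * sqrt(n)).
Space complexity: O(1).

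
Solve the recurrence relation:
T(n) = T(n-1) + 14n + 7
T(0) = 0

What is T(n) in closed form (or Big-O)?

Dominant term in sum is 14*sum(i, i=1..n) = 14*n*(n+1)/2 = O(n^2).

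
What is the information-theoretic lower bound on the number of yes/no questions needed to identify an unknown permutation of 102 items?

There are 102! = 961446671503512660926865558697259548455355905059659464369444714048531715130254590603314961882364451384985595980362059157503710042865532928000000000000000000000000 permutations. Each yes/no question gives at most 1 bit, so at least ceil(log_2(961446671503512660926865558697259548455355905059659464369444714048531715130254590603314961882364451384985595980362059157503710042865532928000000000000000000000000)) = 539 questions are needed.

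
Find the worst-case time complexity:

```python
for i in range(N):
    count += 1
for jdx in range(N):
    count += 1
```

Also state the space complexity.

Time complexity: O(n).
Space complexity: O(1).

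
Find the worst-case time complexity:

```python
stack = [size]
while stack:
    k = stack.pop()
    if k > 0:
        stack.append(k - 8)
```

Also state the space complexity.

Time complexity: O(n).
Space complexity: O(1).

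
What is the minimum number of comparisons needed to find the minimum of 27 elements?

Finding the minimum requires 26 comparisons, identical reasoning to finding the maximum. Each comparison eliminates one candidate.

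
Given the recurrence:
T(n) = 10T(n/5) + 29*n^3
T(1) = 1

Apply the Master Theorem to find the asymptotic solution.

a=10, b=5, f(n)=29*n^3. log_5(10) = 1.431 < 3. Case 3: T(n) = O(n^3).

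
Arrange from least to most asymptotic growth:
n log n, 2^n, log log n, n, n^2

Ordered by growth rate: log log n < n < n log n < n^2 < 2^n.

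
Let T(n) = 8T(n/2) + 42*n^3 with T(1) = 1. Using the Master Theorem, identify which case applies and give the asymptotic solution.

a=8, b=2, f(n)=42*n^3.
log_2(8) = 3, so n^(log_b(a)) = n^3.
f(n) = Theta(n^3), so Case 2 applies.
T(n) = Theta(n^3 log n).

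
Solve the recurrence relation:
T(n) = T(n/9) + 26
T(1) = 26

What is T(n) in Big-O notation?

Each step divides n by 9 and adds 26. After log_9(n) steps, T(n) = O(log n).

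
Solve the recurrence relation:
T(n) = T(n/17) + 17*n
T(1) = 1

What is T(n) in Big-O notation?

Geometric series: 17*n*(1 + 1/17 + 1/17^2 + ...) = O(n). T(n) = O(n).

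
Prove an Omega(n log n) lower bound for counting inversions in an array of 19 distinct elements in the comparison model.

Decision-tree argument: at any leaf, the comparisons made (with transitivity) must totally order all 19 elements -- otherwise some pair (i,j) is unordered, and an adversary can present two inputs agreeing on every comparison made but with that pair flipped, changing the inversion count by 1, so the leaf's output is wrong on one of them. Hence the tree has >= 19! leaves and height >= log_2(19!) = Omega(n log n). Modified merge sort achieves O(n log n).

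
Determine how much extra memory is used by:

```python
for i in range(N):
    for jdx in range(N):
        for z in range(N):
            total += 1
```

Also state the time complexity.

Space complexity: O(1).
Only a constant amount of auxiliary storage is used; nothing grows with n.
Time complexity: O(n^3).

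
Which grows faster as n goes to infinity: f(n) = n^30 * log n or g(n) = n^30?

f(n) = n^30 * log n grows faster: extra log n factor -> infinity.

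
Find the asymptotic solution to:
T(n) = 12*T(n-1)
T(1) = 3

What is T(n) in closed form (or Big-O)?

Each step multiplies by 12. T(n) = T(1)*12^(n-1) = 3*12^(n-1).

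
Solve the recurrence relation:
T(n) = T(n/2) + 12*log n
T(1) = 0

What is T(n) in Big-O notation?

Each of the log_2(n) levels adds O(log n). T(n) = O(log^2 n).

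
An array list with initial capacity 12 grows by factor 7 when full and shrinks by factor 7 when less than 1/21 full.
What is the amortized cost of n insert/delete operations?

Using potential function Phi = |7*size - capacity|. Resizing costs are offset by potential release. Amortized O(1) per operation.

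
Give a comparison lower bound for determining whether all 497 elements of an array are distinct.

In the algebraic decision-tree model, the YES region for element distinctness on 497 elements has 497! connected components (one per ordering). Ben-Or's theorem then gives a lower bound of Omega(log(n!)) = Omega(n log n).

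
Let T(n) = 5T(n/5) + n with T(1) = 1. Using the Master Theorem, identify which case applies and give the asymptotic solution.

a=5, b=5, f(n)=n.
log_5(5) = 1, so n^(log_b(a)) = n.
f(n) = Theta(n), so Case 2 applies.
T(n) = Theta(n log n).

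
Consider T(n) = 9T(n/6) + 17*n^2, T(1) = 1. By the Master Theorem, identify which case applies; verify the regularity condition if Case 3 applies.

a=9, b=6, f(n)=17*n^2.
log_6(9) = 1.226 < 2.
f(n) = Omega(n^(1.226+epsilon)) for some epsilon > 0, so Case 3 is the candidate.
Regularity: a*f(n/b) = 9*17*(n/6)^2 = (9/36)*17*n^2 <= c*f(n) with c = 9/36 < 1. Satisfied.
Case 3: T(n) = Theta(n^2).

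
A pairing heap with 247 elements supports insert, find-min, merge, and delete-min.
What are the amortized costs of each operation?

Pairing heaps are self-adjusting heap-ordered trees. Insert and merge link two roots: O(1). Find-min reads the root: O(1). Delete-min removes the root, then pairs children in two passes; amortized cost is O(log 247) = O(log n).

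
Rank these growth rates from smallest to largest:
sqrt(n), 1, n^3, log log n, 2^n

Ordered by growth rate: 1 < log log n < sqrt(n) < n^3 < 2^n.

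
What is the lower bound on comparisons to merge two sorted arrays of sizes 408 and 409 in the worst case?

Adversary: with |408 - 409| <= 1 the inputs can be fully interleaved so that every adjacent pair in the merged output comes from different arrays. Then each of the 816 adjacent pairs must be directly compared, or the algorithm cannot determine their relative order. Standard merge meets this bound.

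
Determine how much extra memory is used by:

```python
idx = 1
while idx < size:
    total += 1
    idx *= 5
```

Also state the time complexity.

Space complexity: O(1).
Only a constant amount of auxiliary storage is used; nothing grows with n.
Time complexity: O(log n).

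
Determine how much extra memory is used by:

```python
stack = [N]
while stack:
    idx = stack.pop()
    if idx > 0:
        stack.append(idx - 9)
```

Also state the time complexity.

Space complexity: O(1).
Only a constant amount of auxiliary storage is used; nothing grows with n.
Time complexity: O(n).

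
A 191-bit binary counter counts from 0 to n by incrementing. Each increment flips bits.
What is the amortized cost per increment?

Bit i flips every 2^i increments. Total flips over n increments: sum_{i=0}^{191} n/2^i < 2n. Amortized cost: 2n/n = O(1).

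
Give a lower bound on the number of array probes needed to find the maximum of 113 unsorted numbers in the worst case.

Adversary: any unprobed cell could hold a value larger than everything seen so far. If fewer than 113 cells are probed, the adversary places the max in an unprobed cell. So all 113 cells must be examined; together with 113-1 comparisons this is tight.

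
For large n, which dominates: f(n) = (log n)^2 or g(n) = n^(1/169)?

g(n) = n^(1/169) grows faster: any positive power of n dominates any polylog.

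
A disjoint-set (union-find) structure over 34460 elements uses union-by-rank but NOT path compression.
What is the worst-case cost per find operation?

Union-by-rank alone keeps every tree's height <= log_2(34460) ~= 15.1. Each find traverses from a node to its root, costing O(height) = O(log n). Without path compression this bound is tight.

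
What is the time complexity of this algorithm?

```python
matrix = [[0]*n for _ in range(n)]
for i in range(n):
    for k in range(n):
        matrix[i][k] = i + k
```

Time complexity: O(n^2).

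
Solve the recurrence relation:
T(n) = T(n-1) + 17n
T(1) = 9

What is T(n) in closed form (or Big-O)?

Unrolling: T(n) = 9 + 17*(2 + 3 + ... + n) = 9 + 17*(n(n+1)/2 - 1) = O(n^2).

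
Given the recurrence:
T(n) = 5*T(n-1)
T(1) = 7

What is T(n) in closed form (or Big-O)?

Each step multiplies by 5. T(n) = T(1)*5^(n-1) = 7*5^(n-1).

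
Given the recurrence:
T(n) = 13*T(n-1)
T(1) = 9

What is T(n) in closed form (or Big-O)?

Each step multiplies by 13. T(n) = T(1)*13^(n-1) = 9*13^(n-1).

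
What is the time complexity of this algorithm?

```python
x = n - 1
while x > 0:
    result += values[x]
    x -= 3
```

Time complexity: O(n).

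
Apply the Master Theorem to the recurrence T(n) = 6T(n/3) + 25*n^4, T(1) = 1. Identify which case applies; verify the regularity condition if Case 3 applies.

a=6, b=3, f(n)=25*n^4.
log_3(6) = 1.631 < 4.
f(n) = Omega(n^(1.631+epsilon)) for some epsilon > 0, so Case 3 is the candidate.
Regularity: a*f(n/b) = 6*25*(n/3)^4 = (6/81)*25*n^4 <= c*f(n) with c = 6/81 < 1. Satisfied.
Case 3: T(n) = Theta(n^4).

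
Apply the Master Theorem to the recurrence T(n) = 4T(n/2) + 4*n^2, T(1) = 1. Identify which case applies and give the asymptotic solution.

a=4, b=2, f(n)=4*n^2.
log_2(4) = 2, so n^(log_b(a)) = n^2.
f(n) = Theta(n^2), so Case 2 applies.
T(n) = Theta(n^2 log n).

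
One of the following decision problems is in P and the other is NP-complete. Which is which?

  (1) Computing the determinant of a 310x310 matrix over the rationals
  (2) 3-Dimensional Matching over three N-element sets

(1) is P: Gaussian elimination runs in O(n^3).
(2) is NP-complete: one of Karp's 21 NP-complete problems.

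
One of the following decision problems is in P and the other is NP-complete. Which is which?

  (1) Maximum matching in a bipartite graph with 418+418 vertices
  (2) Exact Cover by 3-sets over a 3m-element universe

(1) is P: Hopcroft-Karp runs in O(E sqrt(V)).
(2) is NP-complete: one of Karp's 21 NP-complete problems.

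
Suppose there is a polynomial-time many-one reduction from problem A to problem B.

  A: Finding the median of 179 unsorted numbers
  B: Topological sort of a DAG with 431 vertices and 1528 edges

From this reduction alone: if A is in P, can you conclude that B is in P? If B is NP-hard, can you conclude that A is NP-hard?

A poly-time reduction A <=_p B transfers tractability DOWN (B easy => A easy) and hardness UP (A hard => B hard), not the reverse.
From A in P, the reduction alone does NOT give B in P: any problem in P trivially reduces to SAT, yet SAT is not known to be in P.
From B NP-hard, the reduction alone does NOT give A NP-hard: again, easy problems reduce to hard ones.
(Here in fact A is P and B is P.)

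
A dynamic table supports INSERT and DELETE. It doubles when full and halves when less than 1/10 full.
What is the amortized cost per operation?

Using potential function Phi = |2*num_items - table_size| when load > 1/2, and Phi = table_size/2 - num_items otherwise. The gap of 1/10 vs 1/2 for shrinking prevents thrashing. Both insert and delete have O(1) amortized cost.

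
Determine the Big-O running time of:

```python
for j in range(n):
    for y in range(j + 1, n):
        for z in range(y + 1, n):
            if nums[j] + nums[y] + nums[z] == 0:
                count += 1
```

Time complexity: O(n^3).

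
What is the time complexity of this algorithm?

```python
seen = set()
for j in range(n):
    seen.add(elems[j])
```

Time complexity: O(n).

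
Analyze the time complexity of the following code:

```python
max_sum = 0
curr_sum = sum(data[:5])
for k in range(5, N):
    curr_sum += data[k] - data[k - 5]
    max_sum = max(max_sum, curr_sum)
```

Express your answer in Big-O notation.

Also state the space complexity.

Time complexity: O(n).
Space complexity: O(1).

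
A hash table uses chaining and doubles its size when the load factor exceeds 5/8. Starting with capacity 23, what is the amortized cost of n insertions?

Rehashing occurs when load exceeds 5/8. Total rehash cost is geometric series summing to O(n). Each insertion itself is O(1). Amortized: O(1).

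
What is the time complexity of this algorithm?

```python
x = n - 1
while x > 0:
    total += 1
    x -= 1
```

Time complexity: O(n).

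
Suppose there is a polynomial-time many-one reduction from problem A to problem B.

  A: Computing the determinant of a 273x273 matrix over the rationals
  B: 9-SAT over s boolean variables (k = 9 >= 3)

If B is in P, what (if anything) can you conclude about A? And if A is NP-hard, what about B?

A poly-time reduction A <=_p B means any A-instance can be transformed to a B-instance in poly time.
If B is in P: compose the reduction with B's poly-time algorithm to solve A in poly time, so A is in P.
If A is NP-hard: every NP problem reduces to A, which reduces to B; composing reductions, every NP problem reduces to B, so B is NP-hard.
(Here in fact A is P and B is NP-complete.)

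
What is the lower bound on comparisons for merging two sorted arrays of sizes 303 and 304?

Adversary argument: with sizes 303 and 304 (differing by at most 1), interleave the two arrays so that every consecutive pair in the output comes from different inputs. Then each of the 606 adjacent output pairs must be directly compared, or the algorithm cannot determine their relative order. So 606 comparisons are necessary; standard merge achieves this.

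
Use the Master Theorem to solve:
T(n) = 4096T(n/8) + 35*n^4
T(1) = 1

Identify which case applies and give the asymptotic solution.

a=4096, b=8, f(n)=35*n^4.
log_8(4096) = 4, so n^(log_b(a)) = n^4.
f(n) = Theta(n^4), so Case 2 applies.
T(n) = Theta(n^4 log n).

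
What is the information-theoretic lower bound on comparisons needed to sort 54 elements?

There are 54! = 230843697339241380472092742683027581083278564571807941132288000000000000 possible orderings. Each comparison gives 1 bit. We need at least ceil(log_2(230843697339241380472092742683027581083278564571807941132288000000000000)) = 238 comparisons.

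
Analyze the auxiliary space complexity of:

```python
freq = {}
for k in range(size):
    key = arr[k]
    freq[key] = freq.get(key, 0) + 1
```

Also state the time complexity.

Space complexity: O(n).
Auxiliary storage grows linearly with the input size n in the worst case.
Time complexity: O(n).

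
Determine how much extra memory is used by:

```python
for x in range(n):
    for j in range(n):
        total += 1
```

Space complexity: O(1).
Only a constant amount of auxiliary storage is used; nothing grows with n.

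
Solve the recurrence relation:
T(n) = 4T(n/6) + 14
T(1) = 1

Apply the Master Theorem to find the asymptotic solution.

a=4, b=6, f(n)=14. log_6(4) = 0.7737. Case 1 of Master Theorem: T(n) = O(n^0.7737).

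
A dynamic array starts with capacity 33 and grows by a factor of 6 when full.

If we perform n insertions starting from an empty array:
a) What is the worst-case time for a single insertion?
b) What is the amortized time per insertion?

(a) Worst-case single insertion: O(n) -- when the array is full at capacity c, the resize copies all c elements, and c can be Theta(n).
(b) Resizes happen at sizes 33, 198, 1188, ... Total copy cost for n insertions: 33 + 198 + ... = O(n) (geometric series with ratio 1/6). Amortized cost per insertion: O(n)/n = O(1).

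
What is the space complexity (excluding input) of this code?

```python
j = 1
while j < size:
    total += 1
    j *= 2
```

Space complexity: O(1).
Only a constant amount of auxiliary storage is used; nothing grows with n.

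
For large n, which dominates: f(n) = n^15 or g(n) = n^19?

g(n) = n^19 grows faster: n^19/n^15 = n^4 -> infinity.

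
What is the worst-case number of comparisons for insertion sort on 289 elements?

Insertion sort on reverse-sorted input: 1 + 2 + ... + (289-1) = 41616 comparisons.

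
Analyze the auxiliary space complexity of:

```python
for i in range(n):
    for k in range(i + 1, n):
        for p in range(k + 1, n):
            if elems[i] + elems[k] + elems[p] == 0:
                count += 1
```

Space complexity: O(1).
Only a constant amount of auxiliary storage is used; nothing grows with n.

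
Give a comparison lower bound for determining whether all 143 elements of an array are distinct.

In the algebraic decision-tree model, the YES region for element distinctness on 143 elements has 143! connected components (one per ordering). Ben-Or's theorem then gives a lower bound of Omega(log(n!)) = Omega(n log n).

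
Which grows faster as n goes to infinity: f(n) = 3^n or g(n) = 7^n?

g(n) = 7^n grows faster: (7/3)^n -> infinity since 7/3 > 1.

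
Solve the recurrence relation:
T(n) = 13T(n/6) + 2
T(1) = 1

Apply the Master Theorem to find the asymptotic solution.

a=13, b=6, f(n)=2. log_6(13) = 1.432. Case 1 of Master Theorem: T(n) = O(n^1.432).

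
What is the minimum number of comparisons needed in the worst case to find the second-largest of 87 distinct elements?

Lower bound: finding the max needs 87-1 comparisons. By the adversary weight-doubling argument, the max must personally win >= ceil(log_2(87)) = 7 comparisons; the 2nd-largest is among those 7 losers, needing 7-1 more comparisons. Total >= 87-1 + 7-1 = 92. A balanced knockout tournament achieves this.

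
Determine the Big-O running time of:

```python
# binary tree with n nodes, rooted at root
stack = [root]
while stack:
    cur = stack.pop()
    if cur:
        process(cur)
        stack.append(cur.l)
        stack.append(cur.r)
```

Time complexity: O(n).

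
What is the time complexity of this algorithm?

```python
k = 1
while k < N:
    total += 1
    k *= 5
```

Time complexity: O(log n).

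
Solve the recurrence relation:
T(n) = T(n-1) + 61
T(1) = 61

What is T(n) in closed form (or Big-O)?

Unrolling: T(n) = T(n-1) + 61 = T(n-2) + 2*61 = ... = T(1) + (n-1)*61 = 61 + (n-1)*61 = 61n.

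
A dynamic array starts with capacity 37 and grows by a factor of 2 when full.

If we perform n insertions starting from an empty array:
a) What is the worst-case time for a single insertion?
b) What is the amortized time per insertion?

(a) Worst-case single insertion: O(n) -- when the array is full at capacity c, the resize copies all c elements, and c can be Theta(n).
(b) Resizes happen at sizes 37, 74, 148, ... Total copy cost for n insertions: 37 + 74 + ... = O(n) (geometric series with ratio 1/2). Amortized cost per insertion: O(n)/n = O(1).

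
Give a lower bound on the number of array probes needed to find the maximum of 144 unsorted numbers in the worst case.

Adversary: any unprobed cell could hold a value larger than everything seen so far. If fewer than 144 cells are probed, the adversary places the max in an unprobed cell. So all 144 cells must be examined; together with 144-1 comparisons this is tight.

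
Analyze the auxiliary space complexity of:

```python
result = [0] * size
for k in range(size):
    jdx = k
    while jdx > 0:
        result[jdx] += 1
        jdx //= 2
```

Space complexity: O(n).
Auxiliary storage grows linearly with the input size n in the worst case.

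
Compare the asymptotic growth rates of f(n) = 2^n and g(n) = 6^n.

g(n) = 6^n grows faster: (6/2)^n -> infinity since 6/2 > 1.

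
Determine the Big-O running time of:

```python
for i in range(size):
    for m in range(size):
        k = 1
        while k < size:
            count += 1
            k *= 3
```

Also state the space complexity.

Time complexity: O(n^2 log n).
Space complexity: O(1).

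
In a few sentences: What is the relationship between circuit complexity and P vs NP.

A language is in P iff it has polynomial-size uniform circuit families. P/poly contains all languages decidable by polynomial-size circuits (even non-uniform). If NP is not in P/poly, then P != NP. Proving super-polynomial circuit lower bounds for an NP problem would separate P from NP.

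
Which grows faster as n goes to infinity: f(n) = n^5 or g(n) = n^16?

g(n) = n^16 grows faster: n^16/n^5 = n^11 -> infinity.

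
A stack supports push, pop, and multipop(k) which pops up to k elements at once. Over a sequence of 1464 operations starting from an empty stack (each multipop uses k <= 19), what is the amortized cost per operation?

Each element is pushed exactly once and popped at most once (whether by pop or as part of a multipop). So the total number of individual pops over the whole sequence is at most the number of pushes, which is at most 1464. Total work <= 2 * 1464, hence O(1) amortized per operation.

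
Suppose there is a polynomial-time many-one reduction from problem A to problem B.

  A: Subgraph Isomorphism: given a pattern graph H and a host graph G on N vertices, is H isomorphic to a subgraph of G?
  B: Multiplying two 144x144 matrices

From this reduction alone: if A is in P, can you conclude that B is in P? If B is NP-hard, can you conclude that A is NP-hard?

A poly-time reduction A <=_p B transfers tractability DOWN (B easy => A easy) and hardness UP (A hard => B hard), not the reverse.
From A in P, the reduction alone does NOT give B in P: any problem in P trivially reduces to SAT, yet SAT is not known to be in P.
From B NP-hard, the reduction alone does NOT give A NP-hard: again, easy problems reduce to hard ones.
(Here in fact A is NP-complete and B is in P, so no such reduction is known -- its existence would imply P = NP; the analysis concerns only what the assumed reduction would or would not let you conclude.)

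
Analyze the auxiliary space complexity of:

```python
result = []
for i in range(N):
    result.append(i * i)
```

Space complexity: O(n).
Auxiliary storage grows linearly with the input size n in the worst case.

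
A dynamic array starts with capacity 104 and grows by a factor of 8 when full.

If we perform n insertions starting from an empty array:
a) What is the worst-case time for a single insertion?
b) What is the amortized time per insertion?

(a) Worst-case single insertion: O(n) -- when the array is full at capacity c, the resize copies all c elements, and c can be Theta(n).
(b) Resizes happen at sizes 104, 832, 6656, ... Total copy cost for n insertions: 104 + 832 + ... = O(n) (geometric series with ratio 1/8). Amortized cost per insertion: O(n)/n = O(1).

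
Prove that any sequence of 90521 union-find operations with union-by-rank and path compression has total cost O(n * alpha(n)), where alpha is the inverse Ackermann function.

Using Tarjan's analysis with rank-based potential function. Union-by-rank keeps tree height O(log n). Path compression flattens paths during find. For n = 90521 operations, total cost is O(n * alpha(n)), effectively O(n) since alpha grows incredibly slowly.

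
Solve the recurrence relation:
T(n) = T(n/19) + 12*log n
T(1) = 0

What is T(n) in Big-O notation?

Each of the log_19(n) levels adds O(log n). T(n) = O(log^2 n).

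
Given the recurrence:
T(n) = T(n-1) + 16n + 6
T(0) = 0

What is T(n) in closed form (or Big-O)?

Dominant term in sum is 16*sum(i, i=1..n) = 16*n*(n+1)/2 = O(n^2).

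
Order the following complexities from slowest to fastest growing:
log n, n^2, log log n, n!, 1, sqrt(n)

Ordered by growth rate: 1 < log log n < log n < sqrt(n) < n^2 < n!.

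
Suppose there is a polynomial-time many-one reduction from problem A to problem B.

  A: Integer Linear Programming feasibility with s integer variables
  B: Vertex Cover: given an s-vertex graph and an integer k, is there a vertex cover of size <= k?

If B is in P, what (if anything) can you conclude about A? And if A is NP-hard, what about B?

A poly-time reduction A <=_p B means any A-instance can be transformed to a B-instance in poly time.
If B is in P: compose the reduction with B's poly-time algorithm to solve A in poly time, so A is in P.
If A is NP-hard: every NP problem reduces to A, which reduces to B; composing reductions, every NP problem reduces to B, so B is NP-hard.
(Here in fact A is NP-complete and B is NP-complete.)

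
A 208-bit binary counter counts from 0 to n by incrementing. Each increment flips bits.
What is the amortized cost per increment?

Bit i flips every 2^i increments. Total flips over n increments: sum_{i=0}^{208} n/2^i < 2n. Amortized cost: 2n/n = O(1).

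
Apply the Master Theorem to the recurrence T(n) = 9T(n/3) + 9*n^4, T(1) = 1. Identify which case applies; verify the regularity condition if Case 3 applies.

a=9, b=3, f(n)=9*n^4.
log_3(9) = 2 < 4.
f(n) = Omega(n^(2+epsilon)) for some epsilon > 0, so Case 3 is the candidate.
Regularity: a*f(n/b) = 9*9*(n/3)^4 = (9/81)*9*n^4 <= c*f(n) with c = 9/81 < 1. Satisfied.
Case 3: T(n) = Theta(n^4).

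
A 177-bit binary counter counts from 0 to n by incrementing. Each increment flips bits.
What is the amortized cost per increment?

Bit i flips every 2^i increments. Total flips over n increments: sum_{i=0}^{177} n/2^i < 2n. Amortized cost: 2n/n = O(1).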